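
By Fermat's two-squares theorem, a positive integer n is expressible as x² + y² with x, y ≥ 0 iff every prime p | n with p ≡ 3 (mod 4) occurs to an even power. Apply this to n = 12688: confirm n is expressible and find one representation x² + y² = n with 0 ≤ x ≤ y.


Step 1: Factor n = 12688 = 2^4 · 13 · 61.
Step 2: Check the mod-4 condition on each prime factor: 2 = 2 (special); 13 ≡ 1 (mod 4), exponent 1; 61 ≡ 1 (mod 4), exponent 1.
All primes ≡ 3 (mod 4) appear to even exponent (or don't appear), so by the two-squares theorem n IS expressible as a sum of two squares.
Step 3: Build a representation. Group n = k² · m with k = 4 and m = 13 · 61 = 793 (a product of primes ≡ 1 (mod 4)); a representation of m scales to one of n via (k·x)² + (k·y)² = k²(x² + y²). Each prime p ≡ 1 (mod 4) is itself a sum of two squares; find a² by testing p − a² for a perfect square:
  13: 13 − 1² = 12, 13 − 2² = 9 = 3² ⇒ 13 = 2² + 3².
  61: 61 − 1² = 60, 61 − 2² = 57, 61 − 3² = 52, 61 − 4² = 45, 61 − 5² = 36 = 6² ⇒ 61 = 5² + 6².
  Combine using the Brahmagupta–Fibonacci identity (a² + b²)(c² + d²) = (ac − bd)² + (ad + bc)² = (ac + bd)² + (ad − bc)²:
  13 · 61 = 793: from (2² + 3²)(5² + 6²), take (2·5 − 3·6, 2·6 + 3·5) = (10 − 18, 12 + 15) = (-8, 27); dropping signs (only squares matter) gives (8, 27); check 8² + 27² = 64 + 729 = 793 ✓.
  Scale by k = 4: (4·8, 4·27) = (32, 108).
Step 4: Order so x ≤ y and verify: 32² + 108² = 1024 + 11664 = 12688 = n. ✓

n = 12688 = 32² + 108² (one valid representation with x ≤ y).


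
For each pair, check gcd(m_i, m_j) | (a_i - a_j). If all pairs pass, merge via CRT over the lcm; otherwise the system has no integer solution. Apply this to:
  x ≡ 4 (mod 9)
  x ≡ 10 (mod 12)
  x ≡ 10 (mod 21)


Moduli 9, 12, 21 are not pairwise coprime, so CRT works modulo lcm(m_i) when all pairwise compatibility conditions hold.
Pairwise compatibility: gcd(m_i, m_j) must divide a_i - a_j for every pair.
Merge one congruence at a time:
  Start: x ≡ 4 (mod 9).
  Combine with x ≡ 10 (mod 12): gcd(9, 12) = 3; 10 - 4 = 6, which IS divisible by 3, so compatible.
    Write x = 4 + 9·t and substitute into x ≡ 10 (mod 12): 9·t ≡ 10 − 4 = 6 (mod 12).
    Divide the congruence (and modulus) by g = 3: 3·t ≡ 2 (mod 4).
    The inverse of 3 mod 4 is 3 (since 3·3 = 9 = 2·4 + 1), so t ≡ 3·2 = 6 ≡ 2 (mod 4).
    Then x = 4 + 9·2 = 22, valid modulo lcm(9, 12) = 36: x ≡ 22 (mod 36).
  Combine with x ≡ 10 (mod 21): gcd(36, 21) = 3; 10 - 22 = -12, which IS divisible by 3, so compatible.
    Write x = 22 + 36·t and substitute into x ≡ 10 (mod 21): 36·t ≡ 10 − 22 = -12 (mod 21).
    Divide the congruence (and modulus) by g = 3: 12·t ≡ -4 (mod 7).
    Reduce coefficients mod 7: 5·t ≡ 3 (mod 7).
    The inverse of 5 mod 7 is 3 (since 5·3 = 15 = 2·7 + 1), so t ≡ 3·3 = 9 ≡ 2 (mod 7).
    Then x = 22 + 36·2 = 94, valid modulo lcm(36, 21) = 252: x ≡ 94 (mod 252).
Verify: 94 mod 9 = 4, 94 mod 12 = 10, 94 mod 21 = 10.

x ≡ 94 (mod 252).


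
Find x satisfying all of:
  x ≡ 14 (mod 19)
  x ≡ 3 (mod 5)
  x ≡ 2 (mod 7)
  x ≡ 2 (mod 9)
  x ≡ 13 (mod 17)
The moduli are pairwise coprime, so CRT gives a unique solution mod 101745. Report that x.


Product of moduli M = 19 · 5 · 7 · 9 · 17 = 101745.
Merge one congruence at a time:
  Start: x ≡ 14 (mod 19).
  Combine with x ≡ 3 (mod 5); new modulus lcm = 95.
    Write x = 14 + 19·t and substitute into x ≡ 3 (mod 5): 19·t ≡ 3 − 14 = -11 (mod 5).
    Reduce coefficients mod 5: 4·t ≡ 4 (mod 5).
    The inverse of 4 mod 5 is 4 (since 4·4 = 16 = 3·5 + 1), so t ≡ 4·4 = 16 ≡ 1 (mod 5).
    Then x = 14 + 19·1 = 33, valid modulo lcm(19, 5) = 95: x ≡ 33 (mod 95).
  Combine with x ≡ 2 (mod 7); new modulus lcm = 665.
    Write x = 33 + 95·t and substitute into x ≡ 2 (mod 7): 95·t ≡ 2 − 33 = -31 (mod 7).
    Reduce coefficients mod 7: 4·t ≡ 4 (mod 7).
    The inverse of 4 mod 7 is 2 (since 4·2 = 8 = 1·7 + 1), so t ≡ 2·4 = 8 ≡ 1 (mod 7).
    Then x = 33 + 95·1 = 128, valid modulo lcm(95, 7) = 665: x ≡ 128 (mod 665).
  Combine with x ≡ 2 (mod 9); new modulus lcm = 5985.
    Write x = 128 + 665·t and substitute into x ≡ 2 (mod 9): 665·t ≡ 2 − 128 = -126 (mod 9).
    Reduce coefficients mod 9: 8·t ≡ 0 (mod 9).
    The inverse of 8 mod 9 is 8 (since 8·8 = 64 = 7·9 + 1), so t ≡ 8·0 = 0 ≡ 0 (mod 9).
    Then x = 128 + 665·0 = 128, valid modulo lcm(665, 9) = 5985: x ≡ 128 (mod 5985).
  Combine with x ≡ 13 (mod 17); new modulus lcm = 101745.
    Write x = 128 + 5985·t and substitute into x ≡ 13 (mod 17): 5985·t ≡ 13 − 128 = -115 (mod 17).
    Reduce coefficients mod 17: 1·t ≡ 4 (mod 17).
    So t ≡ 4 (mod 17).
    Then x = 128 + 5985·4 = 24068, valid modulo lcm(5985, 17) = 101745: x ≡ 24068 (mod 101745).
Verify against each original: 24068 mod 19 = 14, 24068 mod 5 = 3, 24068 mod 7 = 2, 24068 mod 9 = 2, 24068 mod 17 = 13.

x ≡ 24068 (mod 101745).


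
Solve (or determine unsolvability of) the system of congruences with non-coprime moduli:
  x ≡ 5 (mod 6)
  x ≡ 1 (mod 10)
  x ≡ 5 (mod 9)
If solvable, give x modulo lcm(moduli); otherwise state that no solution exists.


Moduli 6, 10, 9 are not pairwise coprime, so CRT works modulo lcm(m_i) when all pairwise compatibility conditions hold.
Pairwise compatibility: gcd(m_i, m_j) must divide a_i - a_j for every pair.
Merge one congruence at a time:
  Start: x ≡ 5 (mod 6).
  Combine with x ≡ 1 (mod 10): gcd(6, 10) = 2; 1 - 5 = -4, which IS divisible by 2, so compatible.
    Write x = 5 + 6·t and substitute into x ≡ 1 (mod 10): 6·t ≡ 1 − 5 = -4 (mod 10).
    Divide the congruence (and modulus) by g = 2: 3·t ≡ -2 (mod 5).
    Reduce coefficients mod 5: 3·t ≡ 3 (mod 5).
    The inverse of 3 mod 5 is 2 (since 3·2 = 6 = 1·5 + 1), so t ≡ 2·3 = 6 ≡ 1 (mod 5).
    Then x = 5 + 6·1 = 11, valid modulo lcm(6, 10) = 30: x ≡ 11 (mod 30).
  Combine with x ≡ 5 (mod 9): gcd(30, 9) = 3; 5 - 11 = -6, which IS divisible by 3, so compatible.
    Write x = 11 + 30·t and substitute into x ≡ 5 (mod 9): 30·t ≡ 5 − 11 = -6 (mod 9).
    Divide the congruence (and modulus) by g = 3: 10·t ≡ -2 (mod 3).
    Reduce coefficients mod 3: 1·t ≡ 1 (mod 3).
    So t ≡ 1 (mod 3).
    Then x = 11 + 30·1 = 41, valid modulo lcm(30, 9) = 90: x ≡ 41 (mod 90).
Verify: 41 mod 6 = 5, 41 mod 10 = 1, 41 mod 9 = 5.

x ≡ 41 (mod 90).


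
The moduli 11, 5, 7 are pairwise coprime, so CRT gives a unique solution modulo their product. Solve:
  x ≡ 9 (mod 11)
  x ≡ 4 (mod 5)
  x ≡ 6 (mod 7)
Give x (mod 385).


Moduli 11, 5, 7 are pairwise coprime; by CRT there is a unique solution modulo M = 11 · 5 · 7 = 385.
Solve pairwise, accumulating the modulus:
  Start with x ≡ 9 (mod 11).
  Combine with x ≡ 4 (mod 5): since gcd(11, 5) = 1, we get a unique residue mod 55.
    Write x = 9 + 11·t and substitute into x ≡ 4 (mod 5): 11·t ≡ 4 − 9 = -5 (mod 5).
    Reduce coefficients mod 5: 1·t ≡ 0 (mod 5).
    So t ≡ 0 (mod 5).
    Then x = 9 + 11·0 = 9, valid modulo lcm(11, 5) = 55: x ≡ 9 (mod 55).
  Combine with x ≡ 6 (mod 7): since gcd(55, 7) = 1, we get a unique residue mod 385.
    Write x = 9 + 55·t and substitute into x ≡ 6 (mod 7): 55·t ≡ 6 − 9 = -3 (mod 7).
    Reduce coefficients mod 7: 6·t ≡ 4 (mod 7).
    The inverse of 6 mod 7 is 6 (since 6·6 = 36 = 5·7 + 1), so t ≡ 6·4 = 24 ≡ 3 (mod 7).
    Then x = 9 + 55·3 = 174, valid modulo lcm(55, 7) = 385: x ≡ 174 (mod 385).
Verify: 174 mod 11 = 9 ✓, 174 mod 5 = 4 ✓, 174 mod 7 = 6 ✓.

x ≡ 174 (mod 385).


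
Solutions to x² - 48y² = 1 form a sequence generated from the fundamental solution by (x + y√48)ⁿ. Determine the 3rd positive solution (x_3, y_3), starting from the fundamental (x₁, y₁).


Step 1: Find the fundamental solution (x₁, y₁) of x² - 48y² = 1.
  Expand √48 as a continued fraction. a₀ = ⌊√48⌋ = 6; iterate m_{k+1} = d_k·a_k − m_k, d_{k+1} = (48 − m_{k+1}²)/d_k, a_{k+1} = ⌊(a₀ + m_{k+1})/d_{k+1}⌋ (starting m₀ = 0, d₀ = 1), with convergents p_k = a_k·p_{k-1} + p_{k-2}, q_k = a_k·q_{k-1} + q_{k-2} (p₋₁ = 1, q₋₁ = 0):
  k = 0: a₀ = 6; p₀/q₀ = 6/1; p₀² − 48·q₀² = 36 − 48 = -12.
  k = 1: m = 6, d = 12, a = ⌊(6 + 6)/12⌋ = 1; p/q = (1·6 + 1)/(1·1 + 0) = 7/1; p² − 48·q² = 49 − 48 = 1.
  The first convergent with p² − 48·q² = 1 gives the fundamental solution (x₁, y₁) = (7, 1).
Step 2: Apply the recurrence (x_{n+1}, y_{n+1}) = (x₁x_n + 48y₁y_n, x₁y_n + y₁x_n) repeatedly.
  From (x_1, y_1) = (7, 1): x_2 = 7·7 + 48·1·1 = 97; y_2 = 7·1 + 1·7 = 14.
  From (x_2, y_2) = (97, 14): x_3 = 7·97 + 48·1·14 = 1351; y_3 = 7·14 + 1·97 = 195.
Step 3: Verify x_3² - 48·y_3² = 1825201 - 1825200 = 1 (should be 1). ✓

(x_1, y_1) = (7, 1); (x_3, y_3) = (1351, 195).


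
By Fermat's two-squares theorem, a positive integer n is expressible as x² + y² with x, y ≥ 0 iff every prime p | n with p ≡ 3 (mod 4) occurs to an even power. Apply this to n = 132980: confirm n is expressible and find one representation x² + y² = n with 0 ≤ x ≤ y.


Step 1: Factor n = 132980 = 2^2 · 5 · 61 · 109.
Step 2: Check the mod-4 condition on each prime factor: 2 = 2 (special); 5 ≡ 1 (mod 4), exponent 1; 61 ≡ 1 (mod 4), exponent 1; 109 ≡ 1 (mod 4), exponent 1.
All primes ≡ 3 (mod 4) appear to even exponent (or don't appear), so by the two-squares theorem n IS expressible as a sum of two squares.
Step 3: Build a representation. Group n = k² · m with k = 2 and m = 5 · 61 · 109 = 33245 (a product of primes ≡ 1 (mod 4)); a representation of m scales to one of n via (k·x)² + (k·y)² = k²(x² + y²). Each prime p ≡ 1 (mod 4) is itself a sum of two squares; find a² by testing p − a² for a perfect square:
  5: 5 − 1² = 4 = 2² ⇒ 5 = 1² + 2².
  61: 61 − 1² = 60, 61 − 2² = 57, 61 − 3² = 52, 61 − 4² = 45, 61 − 5² = 36 = 6² ⇒ 61 = 5² + 6².
  109: 109 − 1² = 108, 109 − 2² = 105, 109 − 3² = 100 = 10² ⇒ 109 = 3² + 10².
  Combine using the Brahmagupta–Fibonacci identity (a² + b²)(c² + d²) = (ac − bd)² + (ad + bc)² = (ac + bd)² + (ad − bc)²:
  5 · 61 = 305: from (1² + 2²)(5² + 6²), take (1·5 − 2·6, 1·6 + 2·5) = (5 − 12, 6 + 10) = (-7, 16); dropping signs (only squares matter) gives (7, 16); check 7² + 16² = 49 + 256 = 305 ✓.
  305 · 109 = 33245: from (7² + 16²)(3² + 10²), take (7·3 − 16·10, 7·10 + 16·3) = (21 − 160, 70 + 48) = (-139, 118); dropping signs (only squares matter) gives (139, 118); check 139² + 118² = 19321 + 13924 = 33245 ✓.
  Scale by k = 2: (2·139, 2·118) = (278, 236).
Step 4: Order so x ≤ y and verify: 236² + 278² = 55696 + 77284 = 132980 = n. ✓

n = 132980 = 236² + 278² (one valid representation with x ≤ y).


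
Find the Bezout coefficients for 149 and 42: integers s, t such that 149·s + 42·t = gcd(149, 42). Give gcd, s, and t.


Euclidean algorithm on (149, 42) — divide until remainder is 0:
  149 = 3 · 42 + 23
  42 = 1 · 23 + 19
  23 = 1 · 19 + 4
  19 = 4 · 4 + 3
  4 = 1 · 3 + 1
  3 = 3 · 1 + 0
gcd(149, 42) = 1.
Track Bezout coefficients alongside the remainders: start with r₀ = 149 = a·1 + b·0 (s = 1, t = 0) and r₁ = 42 = a·0 + b·1 (s = 0, t = 1); each new remainder r_{k+1} = r_{k-1} − q_k·r_k inherits s_{k+1} = s_{k-1} − q_k·s_k, t_{k+1} = t_{k-1} − q_k·t_k, so r_k = a·s_k + b·t_k at every step:
  q = 3: r = 23, s = 1 − 3·0 = 1, t = 0 − 3·1 = -3  (check: 149·1 + 42·(-3) = 23)
  q = 1: r = 19, s = 0 − 1·1 = -1, t = 1 − 1·(-3) = 4  (check: 149·(-1) + 42·4 = 19)
  q = 1: r = 4, s = 1 − 1·(-1) = 2, t = -3 − 1·4 = -7  (check: 149·2 + 42·(-7) = 4)
  q = 4: r = 3, s = -1 − 4·2 = -9, t = 4 − 4·(-7) = 32  (check: 149·(-9) + 42·32 = 3)
  q = 1: r = 1, s = 2 − 1·(-9) = 11, t = -7 − 1·32 = -39  (check: 149·11 + 42·(-39) = 1)
The row with r = 1 (the gcd) gives the Bezout coefficients s = 11, t = -39.
Result: 149 · (11) + 42 · (-39) = 1.

gcd(149, 42) = 1; s = 11, t = -39 (check: 149·11 + 42·(-39) = 1).


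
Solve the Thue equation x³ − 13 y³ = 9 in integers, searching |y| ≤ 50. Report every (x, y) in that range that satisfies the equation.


The equation is x³ - 13y³ = 9. For fixed y, x³ = 13·y³ + 9, so a solution requires the RHS to be a perfect cube.
Strategy: iterate y from -50 to 50, compute RHS = 13·y³ + 9, and check whether it is a (positive or negative) perfect cube.
Check small values of y:
  y = 0: RHS = 9 is not a perfect cube.
  y = 1: RHS = 22 is not a perfect cube.
  y = -1: RHS = -4 is not a perfect cube.
  y = 2: RHS = 113 is not a perfect cube.
  y = -2: RHS = -95 is not a perfect cube.
  y = 3: RHS = 360 is not a perfect cube.
  y = -3: RHS = -342 is not a perfect cube.
Continuing the search up to |y| = 50 finds no solutions either.
No (x, y) in the scanned range satisfies the equation.

No integer solutions with |y| ≤ 50.


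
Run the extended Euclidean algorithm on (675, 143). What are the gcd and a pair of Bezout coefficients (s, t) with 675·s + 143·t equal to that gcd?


Euclidean algorithm on (675, 143) — divide until remainder is 0:
  675 = 4 · 143 + 103
  143 = 1 · 103 + 40
  103 = 2 · 40 + 23
  40 = 1 · 23 + 17
  23 = 1 · 17 + 6
  17 = 2 · 6 + 5
  6 = 1 · 5 + 1
  5 = 5 · 1 + 0
gcd(675, 143) = 1.
Track Bezout coefficients alongside the remainders: start with r₀ = 675 = a·1 + b·0 (s = 1, t = 0) and r₁ = 143 = a·0 + b·1 (s = 0, t = 1); each new remainder r_{k+1} = r_{k-1} − q_k·r_k inherits s_{k+1} = s_{k-1} − q_k·s_k, t_{k+1} = t_{k-1} − q_k·t_k, so r_k = a·s_k + b·t_k at every step:
  q = 4: r = 103, s = 1 − 4·0 = 1, t = 0 − 4·1 = -4  (check: 675·1 + 143·(-4) = 103)
  q = 1: r = 40, s = 0 − 1·1 = -1, t = 1 − 1·(-4) = 5  (check: 675·(-1) + 143·5 = 40)
  q = 2: r = 23, s = 1 − 2·(-1) = 3, t = -4 − 2·5 = -14  (check: 675·3 + 143·(-14) = 23)
  q = 1: r = 17, s = -1 − 1·3 = -4, t = 5 − 1·(-14) = 19  (check: 675·(-4) + 143·19 = 17)
  q = 1: r = 6, s = 3 − 1·(-4) = 7, t = -14 − 1·19 = -33  (check: 675·7 + 143·(-33) = 6)
  q = 2: r = 5, s = -4 − 2·7 = -18, t = 19 − 2·(-33) = 85  (check: 675·(-18) + 143·85 = 5)
  q = 1: r = 1, s = 7 − 1·(-18) = 25, t = -33 − 1·85 = -118  (check: 675·25 + 143·(-118) = 1)
The row with r = 1 (the gcd) gives the Bezout coefficients s = 25, t = -118.
Result: 675 · (25) + 143 · (-118) = 1.

gcd(675, 143) = 1; s = 25, t = -118 (check: 675·25 + 143·(-118) = 1).


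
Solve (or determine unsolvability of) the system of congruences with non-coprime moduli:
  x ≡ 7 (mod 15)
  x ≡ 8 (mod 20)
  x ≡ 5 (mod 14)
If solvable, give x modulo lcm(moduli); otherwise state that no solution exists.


Moduli 15, 20, 14 are not pairwise coprime, so CRT works modulo lcm(m_i) when all pairwise compatibility conditions hold.
Pairwise compatibility: gcd(m_i, m_j) must divide a_i - a_j for every pair.
Merge one congruence at a time:
  Start: x ≡ 7 (mod 15).
  Combine with x ≡ 8 (mod 20): gcd(15, 20) = 5, and 8 - 7 = 1 is NOT divisible by 5.
    ⇒ system is inconsistent (no integer solution).

No solution (the system is inconsistent).


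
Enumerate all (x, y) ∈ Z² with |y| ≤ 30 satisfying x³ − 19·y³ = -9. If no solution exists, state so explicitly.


The equation is x³ - 19y³ = -9. For fixed y, x³ = 19·y³ − 9, so a solution requires the RHS to be a perfect cube.
Strategy: iterate y from -30 to 30, compute RHS = 19·y³ − 9, and check whether it is a (positive or negative) perfect cube.
Check small values of y:
  y = 0: RHS = -9 is not a perfect cube.
  y = 1: RHS = 10 is not a perfect cube.
  y = -1: RHS = -28 is not a perfect cube.
  y = 2: RHS = 143 is not a perfect cube.
  y = -2: RHS = -161 is not a perfect cube.
  y = 3: RHS = 504 is not a perfect cube.
  y = -3: RHS = -522 is not a perfect cube.
Continuing the search up to |y| = 30 finds no solutions either.
No (x, y) in the scanned range satisfies the equation.

No integer solutions with |y| ≤ 30.


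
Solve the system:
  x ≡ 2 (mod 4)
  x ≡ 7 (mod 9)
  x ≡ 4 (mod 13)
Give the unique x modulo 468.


Moduli 4, 9, 13 are pairwise coprime; by CRT there is a unique solution modulo M = 4 · 9 · 13 = 468.
Solve pairwise, accumulating the modulus:
  Start with x ≡ 2 (mod 4).
  Combine with x ≡ 7 (mod 9): since gcd(4, 9) = 1, we get a unique residue mod 36.
    Write x = 2 + 4·t and substitute into x ≡ 7 (mod 9): 4·t ≡ 7 − 2 = 5 (mod 9).
    The inverse of 4 mod 9 is 7 (since 4·7 = 28 = 3·9 + 1), so t ≡ 7·5 = 35 ≡ 8 (mod 9).
    Then x = 2 + 4·8 = 34, valid modulo lcm(4, 9) = 36: x ≡ 34 (mod 36).
  Combine with x ≡ 4 (mod 13): since gcd(36, 13) = 1, we get a unique residue mod 468.
    Write x = 34 + 36·t and substitute into x ≡ 4 (mod 13): 36·t ≡ 4 − 34 = -30 (mod 13).
    Reduce coefficients mod 13: 10·t ≡ 9 (mod 13).
    The inverse of 10 mod 13 is 4 (since 10·4 = 40 = 3·13 + 1), so t ≡ 4·9 = 36 ≡ 10 (mod 13).
    Then x = 34 + 36·10 = 394, valid modulo lcm(36, 13) = 468: x ≡ 394 (mod 468).
Verify: 394 mod 4 = 2 ✓, 394 mod 9 = 7 ✓, 394 mod 13 = 4 ✓.

x ≡ 394 (mod 468).


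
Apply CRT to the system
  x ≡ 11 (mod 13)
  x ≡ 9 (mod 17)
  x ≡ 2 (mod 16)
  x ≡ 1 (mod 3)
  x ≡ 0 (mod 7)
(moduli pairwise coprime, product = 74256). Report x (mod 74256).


Product of moduli M = 13 · 17 · 16 · 3 · 7 = 74256.
Merge one congruence at a time:
  Start: x ≡ 11 (mod 13).
  Combine with x ≡ 9 (mod 17); new modulus lcm = 221.
    Write x = 11 + 13·t and substitute into x ≡ 9 (mod 17): 13·t ≡ 9 − 11 = -2 (mod 17).
    Reduce coefficients mod 17: 13·t ≡ 15 (mod 17).
    The inverse of 13 mod 17 is 4 (since 13·4 = 52 = 3·17 + 1), so t ≡ 4·15 = 60 ≡ 9 (mod 17).
    Then x = 11 + 13·9 = 128, valid modulo lcm(13, 17) = 221: x ≡ 128 (mod 221).
  Combine with x ≡ 2 (mod 16); new modulus lcm = 3536.
    Write x = 128 + 221·t and substitute into x ≡ 2 (mod 16): 221·t ≡ 2 − 128 = -126 (mod 16).
    Reduce coefficients mod 16: 13·t ≡ 2 (mod 16).
    The inverse of 13 mod 16 is 5 (since 13·5 = 65 = 4·16 + 1), so t ≡ 5·2 = 10 ≡ 10 (mod 16).
    Then x = 128 + 221·10 = 2338, valid modulo lcm(221, 16) = 3536: x ≡ 2338 (mod 3536).
  Combine with x ≡ 1 (mod 3); new modulus lcm = 10608.
    Write x = 2338 + 3536·t and substitute into x ≡ 1 (mod 3): 3536·t ≡ 1 − 2338 = -2337 (mod 3).
    Reduce coefficients mod 3: 2·t ≡ 0 (mod 3).
    The inverse of 2 mod 3 is 2 (since 2·2 = 4 = 1·3 + 1), so t ≡ 2·0 = 0 ≡ 0 (mod 3).
    Then x = 2338 + 3536·0 = 2338, valid modulo lcm(3536, 3) = 10608: x ≡ 2338 (mod 10608).
  Combine with x ≡ 0 (mod 7); new modulus lcm = 74256.
    Write x = 2338 + 10608·t and substitute into x ≡ 0 (mod 7): 10608·t ≡ 0 − 2338 = -2338 (mod 7).
    Reduce coefficients mod 7: 3·t ≡ 0 (mod 7).
    The inverse of 3 mod 7 is 5 (since 3·5 = 15 = 2·7 + 1), so t ≡ 5·0 = 0 ≡ 0 (mod 7).
    Then x = 2338 + 10608·0 = 2338, valid modulo lcm(10608, 7) = 74256: x ≡ 2338 (mod 74256).
Verify against each original: 2338 mod 13 = 11, 2338 mod 17 = 9, 2338 mod 16 = 2, 2338 mod 3 = 1, 2338 mod 7 = 0.

x ≡ 2338 (mod 74256).


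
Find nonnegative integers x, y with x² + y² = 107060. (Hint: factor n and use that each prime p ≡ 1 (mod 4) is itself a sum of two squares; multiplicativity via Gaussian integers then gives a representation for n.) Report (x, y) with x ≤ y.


Step 1: Factor n = 107060 = 2^2 · 5 · 53 · 101.
Step 2: Check the mod-4 condition on each prime factor: 2 = 2 (special); 5 ≡ 1 (mod 4), exponent 1; 53 ≡ 1 (mod 4), exponent 1; 101 ≡ 1 (mod 4), exponent 1.
All primes ≡ 3 (mod 4) appear to even exponent (or don't appear), so by the two-squares theorem n IS expressible as a sum of two squares.
Step 3: Build a representation. Group n = k² · m with k = 2 and m = 5 · 53 · 101 = 26765 (a product of primes ≡ 1 (mod 4)); a representation of m scales to one of n via (k·x)² + (k·y)² = k²(x² + y²). Each prime p ≡ 1 (mod 4) is itself a sum of two squares; find a² by testing p − a² for a perfect square:
  5: 5 − 1² = 4 = 2² ⇒ 5 = 1² + 2².
  53: 53 − 1² = 52, 53 − 2² = 49 = 7² ⇒ 53 = 2² + 7².
  101: 101 − 1² = 100 = 10² ⇒ 101 = 1² + 10².
  Combine using the Brahmagupta–Fibonacci identity (a² + b²)(c² + d²) = (ac − bd)² + (ad + bc)² = (ac + bd)² + (ad − bc)²:
  5 · 53 = 265: from (1² + 2²)(2² + 7²), take (1·2 − 2·7, 1·7 + 2·2) = (2 − 14, 7 + 4) = (-12, 11); dropping signs (only squares matter) gives (12, 11); check 12² + 11² = 144 + 121 = 265 ✓.
  265 · 101 = 26765: from (12² + 11²)(1² + 10²), take (12·1 − 11·10, 12·10 + 11·1) = (12 − 110, 120 + 11) = (-98, 131); dropping signs (only squares matter) gives (98, 131); check 98² + 131² = 9604 + 17161 = 26765 ✓.
  Scale by k = 2: (2·98, 2·131) = (196, 262).
Step 4: Order so x ≤ y and verify: 196² + 262² = 38416 + 68644 = 107060 = n. ✓

n = 107060 = 196² + 262² (one valid representation with x ≤ y).


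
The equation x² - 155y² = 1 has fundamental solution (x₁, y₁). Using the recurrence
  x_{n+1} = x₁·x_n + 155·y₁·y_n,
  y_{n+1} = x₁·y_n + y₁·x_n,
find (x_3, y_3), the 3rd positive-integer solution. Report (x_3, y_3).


Step 1: Find the fundamental solution (x₁, y₁) of x² - 155y² = 1.
  Expand √155 as a continued fraction. a₀ = ⌊√155⌋ = 12; iterate m_{k+1} = d_k·a_k − m_k, d_{k+1} = (155 − m_{k+1}²)/d_k, a_{k+1} = ⌊(a₀ + m_{k+1})/d_{k+1}⌋ (starting m₀ = 0, d₀ = 1), with convergents p_k = a_k·p_{k-1} + p_{k-2}, q_k = a_k·q_{k-1} + q_{k-2} (p₋₁ = 1, q₋₁ = 0):
  k = 0: a₀ = 12; p₀/q₀ = 12/1; p₀² − 155·q₀² = 144 − 155 = -11.
  k = 1: m = 12, d = 11, a = ⌊(12 + 12)/11⌋ = 2; p/q = (2·12 + 1)/(2·1 + 0) = 25/2; p² − 155·q² = 625 − 620 = 5.
  k = 2: m = 10, d = 5, a = ⌊(12 + 10)/5⌋ = 4; p/q = (4·25 + 12)/(4·2 + 1) = 112/9; p² − 155·q² = 12544 − 12555 = -11.
  k = 3: m = 10, d = 11, a = ⌊(12 + 10)/11⌋ = 2; p/q = (2·112 + 25)/(2·9 + 2) = 249/20; p² − 155·q² = 62001 − 62000 = 1.
  The first convergent with p² − 155·q² = 1 gives the fundamental solution (x₁, y₁) = (249, 20).
Step 2: Apply the recurrence (x_{n+1}, y_{n+1}) = (x₁x_n + 155y₁y_n, x₁y_n + y₁x_n) repeatedly.
  From (x_1, y_1) = (249, 20): x_2 = 249·249 + 155·20·20 = 124001; y_2 = 249·20 + 20·249 = 9960.
  From (x_2, y_2) = (124001, 9960): x_3 = 249·124001 + 155·20·9960 = 61752249; y_3 = 249·9960 + 20·124001 = 4960060.
Step 3: Verify x_3² - 155·y_3² = 3813340256558001 - 3813340256558000 = 1 (should be 1). ✓

(x_1, y_1) = (249, 20); (x_3, y_3) = (61752249, 4960060).


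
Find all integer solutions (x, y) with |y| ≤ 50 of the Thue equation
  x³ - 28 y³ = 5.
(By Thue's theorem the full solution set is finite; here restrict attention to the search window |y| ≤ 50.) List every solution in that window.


The equation is x³ - 28y³ = 5. For fixed y, x³ = 28·y³ + 5, so a solution requires the RHS to be a perfect cube.
Strategy: iterate y from -50 to 50, compute RHS = 28·y³ + 5, and check whether it is a (positive or negative) perfect cube.
Check small values of y:
  y = 0: RHS = 5 is not a perfect cube.
  y = 1: RHS = 33 is not a perfect cube.
  y = -1: RHS = -23 is not a perfect cube.
  y = 2: RHS = 229 is not a perfect cube.
  y = -2: RHS = -219 is not a perfect cube.
  y = 3: RHS = 761 is not a perfect cube.
  y = -3: RHS = -751 is not a perfect cube.
Continuing the search up to |y| = 50 finds no solutions either.
No (x, y) in the scanned range satisfies the equation.

No integer solutions with |y| ≤ 50.


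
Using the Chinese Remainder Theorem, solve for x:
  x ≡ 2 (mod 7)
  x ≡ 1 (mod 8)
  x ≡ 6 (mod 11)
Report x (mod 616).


Moduli 7, 8, 11 are pairwise coprime; by CRT there is a unique solution modulo M = 7 · 8 · 11 = 616.
Solve pairwise, accumulating the modulus:
  Start with x ≡ 2 (mod 7).
  Combine with x ≡ 1 (mod 8): since gcd(7, 8) = 1, we get a unique residue mod 56.
    Write x = 2 + 7·t and substitute into x ≡ 1 (mod 8): 7·t ≡ 1 − 2 = -1 (mod 8).
    Reduce coefficients mod 8: 7·t ≡ 7 (mod 8).
    The inverse of 7 mod 8 is 7 (since 7·7 = 49 = 6·8 + 1), so t ≡ 7·7 = 49 ≡ 1 (mod 8).
    Then x = 2 + 7·1 = 9, valid modulo lcm(7, 8) = 56: x ≡ 9 (mod 56).
  Combine with x ≡ 6 (mod 11): since gcd(56, 11) = 1, we get a unique residue mod 616.
    Write x = 9 + 56·t and substitute into x ≡ 6 (mod 11): 56·t ≡ 6 − 9 = -3 (mod 11).
    Reduce coefficients mod 11: 1·t ≡ 8 (mod 11).
    So t ≡ 8 (mod 11).
    Then x = 9 + 56·8 = 457, valid modulo lcm(56, 11) = 616: x ≡ 457 (mod 616).
Verify: 457 mod 7 = 2 ✓, 457 mod 8 = 1 ✓, 457 mod 11 = 6 ✓.

x ≡ 457 (mod 616).


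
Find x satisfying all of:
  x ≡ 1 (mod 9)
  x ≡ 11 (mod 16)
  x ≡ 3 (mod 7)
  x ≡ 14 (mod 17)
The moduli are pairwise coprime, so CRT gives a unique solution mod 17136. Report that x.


Product of moduli M = 9 · 16 · 7 · 17 = 17136.
Merge one congruence at a time:
  Start: x ≡ 1 (mod 9).
  Combine with x ≡ 11 (mod 16); new modulus lcm = 144.
    Write x = 1 + 9·t and substitute into x ≡ 11 (mod 16): 9·t ≡ 11 − 1 = 10 (mod 16).
    The inverse of 9 mod 16 is 9 (since 9·9 = 81 = 5·16 + 1), so t ≡ 9·10 = 90 ≡ 10 (mod 16).
    Then x = 1 + 9·10 = 91, valid modulo lcm(9, 16) = 144: x ≡ 91 (mod 144).
  Combine with x ≡ 3 (mod 7); new modulus lcm = 1008.
    Write x = 91 + 144·t and substitute into x ≡ 3 (mod 7): 144·t ≡ 3 − 91 = -88 (mod 7).
    Reduce coefficients mod 7: 4·t ≡ 3 (mod 7).
    The inverse of 4 mod 7 is 2 (since 4·2 = 8 = 1·7 + 1), so t ≡ 2·3 = 6 ≡ 6 (mod 7).
    Then x = 91 + 144·6 = 955, valid modulo lcm(144, 7) = 1008: x ≡ 955 (mod 1008).
  Combine with x ≡ 14 (mod 17); new modulus lcm = 17136.
    Write x = 955 + 1008·t and substitute into x ≡ 14 (mod 17): 1008·t ≡ 14 − 955 = -941 (mod 17).
    Reduce coefficients mod 17: 5·t ≡ 11 (mod 17).
    The inverse of 5 mod 17 is 7 (since 5·7 = 35 = 2·17 + 1), so t ≡ 7·11 = 77 ≡ 9 (mod 17).
    Then x = 955 + 1008·9 = 10027, valid modulo lcm(1008, 17) = 17136: x ≡ 10027 (mod 17136).
Verify against each original: 10027 mod 9 = 1, 10027 mod 16 = 11, 10027 mod 7 = 3, 10027 mod 17 = 14.

x ≡ 10027 (mod 17136).


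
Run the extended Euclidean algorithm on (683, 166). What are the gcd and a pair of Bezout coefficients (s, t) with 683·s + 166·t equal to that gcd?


Euclidean algorithm on (683, 166) — divide until remainder is 0:
  683 = 4 · 166 + 19
  166 = 8 · 19 + 14
  19 = 1 · 14 + 5
  14 = 2 · 5 + 4
  5 = 1 · 4 + 1
  4 = 4 · 1 + 0
gcd(683, 166) = 1.
Track Bezout coefficients alongside the remainders: start with r₀ = 683 = a·1 + b·0 (s = 1, t = 0) and r₁ = 166 = a·0 + b·1 (s = 0, t = 1); each new remainder r_{k+1} = r_{k-1} − q_k·r_k inherits s_{k+1} = s_{k-1} − q_k·s_k, t_{k+1} = t_{k-1} − q_k·t_k, so r_k = a·s_k + b·t_k at every step:
  q = 4: r = 19, s = 1 − 4·0 = 1, t = 0 − 4·1 = -4  (check: 683·1 + 166·(-4) = 19)
  q = 8: r = 14, s = 0 − 8·1 = -8, t = 1 − 8·(-4) = 33  (check: 683·(-8) + 166·33 = 14)
  q = 1: r = 5, s = 1 − 1·(-8) = 9, t = -4 − 1·33 = -37  (check: 683·9 + 166·(-37) = 5)
  q = 2: r = 4, s = -8 − 2·9 = -26, t = 33 − 2·(-37) = 107  (check: 683·(-26) + 166·107 = 4)
  q = 1: r = 1, s = 9 − 1·(-26) = 35, t = -37 − 1·107 = -144  (check: 683·35 + 166·(-144) = 1)
The row with r = 1 (the gcd) gives the Bezout coefficients s = 35, t = -144.
Result: 683 · (35) + 166 · (-144) = 1.

gcd(683, 166) = 1; s = 35, t = -144 (check: 683·35 + 166·(-144) = 1).


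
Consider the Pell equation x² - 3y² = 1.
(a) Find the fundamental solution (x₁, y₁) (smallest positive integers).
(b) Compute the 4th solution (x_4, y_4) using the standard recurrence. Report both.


Step 1: Find the fundamental solution (x₁, y₁) of x² - 3y² = 1.
  Expand √3 as a continued fraction. a₀ = ⌊√3⌋ = 1; iterate m_{k+1} = d_k·a_k − m_k, d_{k+1} = (3 − m_{k+1}²)/d_k, a_{k+1} = ⌊(a₀ + m_{k+1})/d_{k+1}⌋ (starting m₀ = 0, d₀ = 1), with convergents p_k = a_k·p_{k-1} + p_{k-2}, q_k = a_k·q_{k-1} + q_{k-2} (p₋₁ = 1, q₋₁ = 0):
  k = 0: a₀ = 1; p₀/q₀ = 1/1; p₀² − 3·q₀² = 1 − 3 = -2.
  k = 1: m = 1, d = 2, a = ⌊(1 + 1)/2⌋ = 1; p/q = (1·1 + 1)/(1·1 + 0) = 2/1; p² − 3·q² = 4 − 3 = 1.
  The first convergent with p² − 3·q² = 1 gives the fundamental solution (x₁, y₁) = (2, 1).
Step 2: Apply the recurrence (x_{n+1}, y_{n+1}) = (x₁x_n + 3y₁y_n, x₁y_n + y₁x_n) repeatedly.
  From (x_1, y_1) = (2, 1): x_2 = 2·2 + 3·1·1 = 7; y_2 = 2·1 + 1·2 = 4.
  From (x_2, y_2) = (7, 4): x_3 = 2·7 + 3·1·4 = 26; y_3 = 2·4 + 1·7 = 15.
  From (x_3, y_3) = (26, 15): x_4 = 2·26 + 3·1·15 = 97; y_4 = 2·15 + 1·26 = 56.
Step 3: Verify x_4² - 3·y_4² = 9409 - 9408 = 1 (should be 1). ✓

(x_1, y_1) = (2, 1); (x_4, y_4) = (97, 56).


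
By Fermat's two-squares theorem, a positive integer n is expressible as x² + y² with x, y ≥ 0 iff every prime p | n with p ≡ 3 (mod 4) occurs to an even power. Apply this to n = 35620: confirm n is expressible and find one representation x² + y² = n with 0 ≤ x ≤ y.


Step 1: Factor n = 35620 = 2^2 · 5 · 13 · 137.
Step 2: Check the mod-4 condition on each prime factor: 2 = 2 (special); 5 ≡ 1 (mod 4), exponent 1; 13 ≡ 1 (mod 4), exponent 1; 137 ≡ 1 (mod 4), exponent 1.
All primes ≡ 3 (mod 4) appear to even exponent (or don't appear), so by the two-squares theorem n IS expressible as a sum of two squares.
Step 3: Build a representation. Group n = k² · m with k = 2 and m = 5 · 13 · 137 = 8905 (a product of primes ≡ 1 (mod 4)); a representation of m scales to one of n via (k·x)² + (k·y)² = k²(x² + y²). Each prime p ≡ 1 (mod 4) is itself a sum of two squares; find a² by testing p − a² for a perfect square:
  5: 5 − 1² = 4 = 2² ⇒ 5 = 1² + 2².
  13: 13 − 1² = 12, 13 − 2² = 9 = 3² ⇒ 13 = 2² + 3².
  137: 137 − 1² = 136, 137 − 2² = 133, 137 − 3² = 128, 137 − 4² = 121 = 11² ⇒ 137 = 4² + 11².
  Combine using the Brahmagupta–Fibonacci identity (a² + b²)(c² + d²) = (ac − bd)² + (ad + bc)² = (ac + bd)² + (ad − bc)²:
  5 · 13 = 65: from (1² + 2²)(2² + 3²), take (1·2 − 2·3, 1·3 + 2·2) = (2 − 6, 3 + 4) = (-4, 7); dropping signs (only squares matter) gives (4, 7); check 4² + 7² = 16 + 49 = 65 ✓.
  65 · 137 = 8905: from (4² + 7²)(4² + 11²), take (4·4 − 7·11, 4·11 + 7·4) = (16 − 77, 44 + 28) = (-61, 72); dropping signs (only squares matter) gives (61, 72); check 61² + 72² = 3721 + 5184 = 8905 ✓.
  Scale by k = 2: (2·61, 2·72) = (122, 144).
Step 4: Order so x ≤ y and verify: 122² + 144² = 14884 + 20736 = 35620 = n. ✓

n = 35620 = 122² + 144² (one valid representation with x ≤ y).


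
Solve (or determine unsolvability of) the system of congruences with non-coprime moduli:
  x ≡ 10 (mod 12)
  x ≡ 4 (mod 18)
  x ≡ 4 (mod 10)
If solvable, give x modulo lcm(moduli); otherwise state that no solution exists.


Moduli 12, 18, 10 are not pairwise coprime, so CRT works modulo lcm(m_i) when all pairwise compatibility conditions hold.
Pairwise compatibility: gcd(m_i, m_j) must divide a_i - a_j for every pair.
Merge one congruence at a time:
  Start: x ≡ 10 (mod 12).
  Combine with x ≡ 4 (mod 18): gcd(12, 18) = 6; 4 - 10 = -6, which IS divisible by 6, so compatible.
    Write x = 10 + 12·t and substitute into x ≡ 4 (mod 18): 12·t ≡ 4 − 10 = -6 (mod 18).
    Divide the congruence (and modulus) by g = 6: 2·t ≡ -1 (mod 3).
    Reduce coefficients mod 3: 2·t ≡ 2 (mod 3).
    The inverse of 2 mod 3 is 2 (since 2·2 = 4 = 1·3 + 1), so t ≡ 2·2 = 4 ≡ 1 (mod 3).
    Then x = 10 + 12·1 = 22, valid modulo lcm(12, 18) = 36: x ≡ 22 (mod 36).
  Combine with x ≡ 4 (mod 10): gcd(36, 10) = 2; 4 - 22 = -18, which IS divisible by 2, so compatible.
    Write x = 22 + 36·t and substitute into x ≡ 4 (mod 10): 36·t ≡ 4 − 22 = -18 (mod 10).
    Divide the congruence (and modulus) by g = 2: 18·t ≡ -9 (mod 5).
    Reduce coefficients mod 5: 3·t ≡ 1 (mod 5).
    The inverse of 3 mod 5 is 2 (since 3·2 = 6 = 1·5 + 1), so t ≡ 2·1 = 2 ≡ 2 (mod 5).
    Then x = 22 + 36·2 = 94, valid modulo lcm(36, 10) = 180: x ≡ 94 (mod 180).
Verify: 94 mod 12 = 10, 94 mod 18 = 4, 94 mod 10 = 4.

x ≡ 94 (mod 180).


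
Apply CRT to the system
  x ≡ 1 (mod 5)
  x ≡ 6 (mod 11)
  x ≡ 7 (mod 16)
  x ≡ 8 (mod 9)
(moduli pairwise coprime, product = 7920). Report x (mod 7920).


Product of moduli M = 5 · 11 · 16 · 9 = 7920.
Merge one congruence at a time:
  Start: x ≡ 1 (mod 5).
  Combine with x ≡ 6 (mod 11); new modulus lcm = 55.
    Write x = 1 + 5·t and substitute into x ≡ 6 (mod 11): 5·t ≡ 6 − 1 = 5 (mod 11).
    The inverse of 5 mod 11 is 9 (since 5·9 = 45 = 4·11 + 1), so t ≡ 9·5 = 45 ≡ 1 (mod 11).
    Then x = 1 + 5·1 = 6, valid modulo lcm(5, 11) = 55: x ≡ 6 (mod 55).
  Combine with x ≡ 7 (mod 16); new modulus lcm = 880.
    Write x = 6 + 55·t and substitute into x ≡ 7 (mod 16): 55·t ≡ 7 − 6 = 1 (mod 16).
    Reduce coefficients mod 16: 7·t ≡ 1 (mod 16).
    The inverse of 7 mod 16 is 7 (since 7·7 = 49 = 3·16 + 1), so t ≡ 7·1 = 7 ≡ 7 (mod 16).
    Then x = 6 + 55·7 = 391, valid modulo lcm(55, 16) = 880: x ≡ 391 (mod 880).
  Combine with x ≡ 8 (mod 9); new modulus lcm = 7920.
    Write x = 391 + 880·t and substitute into x ≡ 8 (mod 9): 880·t ≡ 8 − 391 = -383 (mod 9).
    Reduce coefficients mod 9: 7·t ≡ 4 (mod 9).
    The inverse of 7 mod 9 is 4 (since 7·4 = 28 = 3·9 + 1), so t ≡ 4·4 = 16 ≡ 7 (mod 9).
    Then x = 391 + 880·7 = 6551, valid modulo lcm(880, 9) = 7920: x ≡ 6551 (mod 7920).
Verify against each original: 6551 mod 5 = 1, 6551 mod 11 = 6, 6551 mod 16 = 7, 6551 mod 9 = 8.

x ≡ 6551 (mod 7920).


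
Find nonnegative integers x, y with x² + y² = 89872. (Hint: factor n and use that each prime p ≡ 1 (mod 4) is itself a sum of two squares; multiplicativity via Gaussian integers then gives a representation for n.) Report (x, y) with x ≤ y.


Step 1: Factor n = 89872 = 2^4 · 41 · 137.
Step 2: Check the mod-4 condition on each prime factor: 2 = 2 (special); 41 ≡ 1 (mod 4), exponent 1; 137 ≡ 1 (mod 4), exponent 1.
All primes ≡ 3 (mod 4) appear to even exponent (or don't appear), so by the two-squares theorem n IS expressible as a sum of two squares.
Step 3: Build a representation. Group n = k² · m with k = 4 and m = 41 · 137 = 5617 (a product of primes ≡ 1 (mod 4)); a representation of m scales to one of n via (k·x)² + (k·y)² = k²(x² + y²). Each prime p ≡ 1 (mod 4) is itself a sum of two squares; find a² by testing p − a² for a perfect square:
  41: 41 − 1² = 40, 41 − 2² = 37, 41 − 3² = 32, 41 − 4² = 25 = 5² ⇒ 41 = 4² + 5².
  137: 137 − 1² = 136, 137 − 2² = 133, 137 − 3² = 128, 137 − 4² = 121 = 11² ⇒ 137 = 4² + 11².
  Combine using the Brahmagupta–Fibonacci identity (a² + b²)(c² + d²) = (ac − bd)² + (ad + bc)² = (ac + bd)² + (ad − bc)²:
  41 · 137 = 5617: from (4² + 5²)(4² + 11²), take (4·4 − 5·11, 4·11 + 5·4) = (16 − 55, 44 + 20) = (-39, 64); dropping signs (only squares matter) gives (39, 64); check 39² + 64² = 1521 + 4096 = 5617 ✓.
  Scale by k = 4: (4·39, 4·64) = (156, 256).
Step 4: Order so x ≤ y and verify: 156² + 256² = 24336 + 65536 = 89872 = n. ✓

n = 89872 = 156² + 256² (one valid representation with x ≤ y).


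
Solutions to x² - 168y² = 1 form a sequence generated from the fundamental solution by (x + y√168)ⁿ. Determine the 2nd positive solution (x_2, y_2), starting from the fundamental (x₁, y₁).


Step 1: Find the fundamental solution (x₁, y₁) of x² - 168y² = 1.
  Expand √168 as a continued fraction. a₀ = ⌊√168⌋ = 12; iterate m_{k+1} = d_k·a_k − m_k, d_{k+1} = (168 − m_{k+1}²)/d_k, a_{k+1} = ⌊(a₀ + m_{k+1})/d_{k+1}⌋ (starting m₀ = 0, d₀ = 1), with convergents p_k = a_k·p_{k-1} + p_{k-2}, q_k = a_k·q_{k-1} + q_{k-2} (p₋₁ = 1, q₋₁ = 0):
  k = 0: a₀ = 12; p₀/q₀ = 12/1; p₀² − 168·q₀² = 144 − 168 = -24.
  k = 1: m = 12, d = 24, a = ⌊(12 + 12)/24⌋ = 1; p/q = (1·12 + 1)/(1·1 + 0) = 13/1; p² − 168·q² = 169 − 168 = 1.
  The first convergent with p² − 168·q² = 1 gives the fundamental solution (x₁, y₁) = (13, 1).
Step 2: Apply the recurrence (x_{n+1}, y_{n+1}) = (x₁x_n + 168y₁y_n, x₁y_n + y₁x_n) repeatedly.
  From (x_1, y_1) = (13, 1): x_2 = 13·13 + 168·1·1 = 337; y_2 = 13·1 + 1·13 = 26.
Step 3: Verify x_2² - 168·y_2² = 113569 - 113568 = 1 (should be 1). ✓

(x_1, y_1) = (13, 1); (x_2, y_2) = (337, 26).


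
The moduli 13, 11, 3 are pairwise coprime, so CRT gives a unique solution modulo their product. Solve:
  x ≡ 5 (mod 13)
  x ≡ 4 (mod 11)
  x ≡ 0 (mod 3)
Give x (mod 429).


Moduli 13, 11, 3 are pairwise coprime; by CRT there is a unique solution modulo M = 13 · 11 · 3 = 429.
Solve pairwise, accumulating the modulus:
  Start with x ≡ 5 (mod 13).
  Combine with x ≡ 4 (mod 11): since gcd(13, 11) = 1, we get a unique residue mod 143.
    Write x = 5 + 13·t and substitute into x ≡ 4 (mod 11): 13·t ≡ 4 − 5 = -1 (mod 11).
    Reduce coefficients mod 11: 2·t ≡ 10 (mod 11).
    The inverse of 2 mod 11 is 6 (since 2·6 = 12 = 1·11 + 1), so t ≡ 6·10 = 60 ≡ 5 (mod 11).
    Then x = 5 + 13·5 = 70, valid modulo lcm(13, 11) = 143: x ≡ 70 (mod 143).
  Combine with x ≡ 0 (mod 3): since gcd(143, 3) = 1, we get a unique residue mod 429.
    Write x = 70 + 143·t and substitute into x ≡ 0 (mod 3): 143·t ≡ 0 − 70 = -70 (mod 3).
    Reduce coefficients mod 3: 2·t ≡ 2 (mod 3).
    The inverse of 2 mod 3 is 2 (since 2·2 = 4 = 1·3 + 1), so t ≡ 2·2 = 4 ≡ 1 (mod 3).
    Then x = 70 + 143·1 = 213, valid modulo lcm(143, 3) = 429: x ≡ 213 (mod 429).
Verify: 213 mod 13 = 5 ✓, 213 mod 11 = 4 ✓, 213 mod 3 = 0 ✓.

x ≡ 213 (mod 429).


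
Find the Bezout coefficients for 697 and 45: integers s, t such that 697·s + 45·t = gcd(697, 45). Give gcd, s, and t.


Euclidean algorithm on (697, 45) — divide until remainder is 0:
  697 = 15 · 45 + 22
  45 = 2 · 22 + 1
  22 = 22 · 1 + 0
gcd(697, 45) = 1.
Track Bezout coefficients alongside the remainders: start with r₀ = 697 = a·1 + b·0 (s = 1, t = 0) and r₁ = 45 = a·0 + b·1 (s = 0, t = 1); each new remainder r_{k+1} = r_{k-1} − q_k·r_k inherits s_{k+1} = s_{k-1} − q_k·s_k, t_{k+1} = t_{k-1} − q_k·t_k, so r_k = a·s_k + b·t_k at every step:
  q = 15: r = 22, s = 1 − 15·0 = 1, t = 0 − 15·1 = -15  (check: 697·1 + 45·(-15) = 22)
  q = 2: r = 1, s = 0 − 2·1 = -2, t = 1 − 2·(-15) = 31  (check: 697·(-2) + 45·31 = 1)
The row with r = 1 (the gcd) gives the Bezout coefficients s = -2, t = 31.
Result: 697 · (-2) + 45 · (31) = 1.

gcd(697, 45) = 1; s = -2, t = 31 (check: 697·(-2) + 45·31 = 1).


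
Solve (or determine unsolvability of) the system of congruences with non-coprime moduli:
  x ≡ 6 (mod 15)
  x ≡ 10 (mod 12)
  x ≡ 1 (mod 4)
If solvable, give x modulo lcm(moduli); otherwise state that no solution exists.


Moduli 15, 12, 4 are not pairwise coprime, so CRT works modulo lcm(m_i) when all pairwise compatibility conditions hold.
Pairwise compatibility: gcd(m_i, m_j) must divide a_i - a_j for every pair.
Merge one congruence at a time:
  Start: x ≡ 6 (mod 15).
  Combine with x ≡ 10 (mod 12): gcd(15, 12) = 3, and 10 - 6 = 4 is NOT divisible by 3.
    ⇒ system is inconsistent (no integer solution).

No solution (the system is inconsistent).


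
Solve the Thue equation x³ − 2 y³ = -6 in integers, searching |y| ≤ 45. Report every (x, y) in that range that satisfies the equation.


The equation is x³ - 2y³ = -6. For fixed y, x³ = 2·y³ − 6, so a solution requires the RHS to be a perfect cube.
Strategy: iterate y from -45 to 45, compute RHS = 2·y³ − 6, and check whether it is a (positive or negative) perfect cube.
Check small values of y:
  y = 0: RHS = -6 is not a perfect cube.
  y = 1: RHS = -4 is not a perfect cube.
  y = -1: RHS = -8 = (-2)³ ⇒ x = -2 works.
  y = 2: RHS = 10 is not a perfect cube.
  y = -2: RHS = -22 is not a perfect cube.
  y = 3: RHS = 48 is not a perfect cube.
  y = -3: RHS = -60 is not a perfect cube.
Continuing the search up to |y| = 45 finds no further solutions beyond those listed.
Collected solutions: (-2, -1).

Solutions (with |y| ≤ 45): (-2, -1).
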